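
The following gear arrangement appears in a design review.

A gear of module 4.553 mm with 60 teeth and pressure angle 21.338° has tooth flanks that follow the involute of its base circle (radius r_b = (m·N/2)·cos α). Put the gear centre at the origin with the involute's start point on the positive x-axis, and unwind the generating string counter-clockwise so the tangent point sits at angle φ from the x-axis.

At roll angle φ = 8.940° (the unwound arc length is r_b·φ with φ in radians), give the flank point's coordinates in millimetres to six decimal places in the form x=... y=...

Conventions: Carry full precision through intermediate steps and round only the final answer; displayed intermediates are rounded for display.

class = single-mesh tooth geometry [base-circle involute, m = 4.553, 60T]
pitch radius r_p = m·N/2 = 4.553·60/2 = 136.590000
base radius r_b = r_p·cos α = 136.590000·cos 21.338° = 127.226770
roll angle φ = 8.940° = 0.15603244 rad
x = r_b·(cos φ + φ·sin φ) = 128.766095
y = r_b·(sin φ − φ·cos φ) = 0.160710

x=128.766095 y=0.160710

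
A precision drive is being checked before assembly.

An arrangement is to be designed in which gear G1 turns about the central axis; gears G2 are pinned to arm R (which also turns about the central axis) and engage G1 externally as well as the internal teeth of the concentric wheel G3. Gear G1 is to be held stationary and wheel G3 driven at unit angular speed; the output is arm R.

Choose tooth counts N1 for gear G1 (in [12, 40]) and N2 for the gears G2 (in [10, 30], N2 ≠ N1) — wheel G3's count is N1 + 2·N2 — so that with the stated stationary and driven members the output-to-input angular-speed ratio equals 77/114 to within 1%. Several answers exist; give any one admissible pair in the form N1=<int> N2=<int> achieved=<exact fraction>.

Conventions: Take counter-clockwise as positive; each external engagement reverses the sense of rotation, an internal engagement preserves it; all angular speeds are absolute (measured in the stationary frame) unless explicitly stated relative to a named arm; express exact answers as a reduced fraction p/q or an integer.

N1=37 N2=20 achieved=77/114

class = planetary set [ratio 77/114 wanted; Willis about the carrier]
Willis with ω_sun = 0: ω_arm/ω_ring = N3/(N1+N3); set equal to 77/114  ⇒  N3/N1 = (77/114)/(1 − 77/114) = 77/37
N3 = N1 + 2·N2  ⇒  N2/N1 = (N3/N1 − 1)/2 = (77/37 − 1)/2 = 20/37
smallest multiple with N1 ≥ 12 and N2 ≥ 10: k = 1  ⇒  N1 = 1·37 = 37, N2 = 1·20 = 20 (N1 ≤ 40, N2 ≤ 30, N2 ≠ N1 ✓), N3 = 37 + 2·20 = 77
check: N3/(N1+N3) with N1 = 37, N3 = 77 gives 77/114; |achieved − target| = 0 ≤ 77/11400 ✓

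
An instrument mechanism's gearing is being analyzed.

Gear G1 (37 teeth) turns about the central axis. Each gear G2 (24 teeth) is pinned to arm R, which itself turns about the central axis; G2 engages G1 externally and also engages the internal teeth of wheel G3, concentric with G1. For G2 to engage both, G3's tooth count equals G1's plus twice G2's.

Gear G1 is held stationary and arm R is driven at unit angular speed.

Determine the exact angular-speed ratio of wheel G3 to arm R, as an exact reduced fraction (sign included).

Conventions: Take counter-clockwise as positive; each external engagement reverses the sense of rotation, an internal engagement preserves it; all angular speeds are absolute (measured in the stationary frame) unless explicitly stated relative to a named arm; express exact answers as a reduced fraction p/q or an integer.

122/85

recognized (axles ride arm R): planetary set, 37/24/85 teeth
ring teeth: 37 + 2·24 = 85
37(ω_sun−ω_arm) = −85(ω_ring−ω_arm),  ω_sun = 0, ω_arm = 1
ω_ring = 1 − (37/85)(0−1) = 122/85
ω_out/ω_in = 122/85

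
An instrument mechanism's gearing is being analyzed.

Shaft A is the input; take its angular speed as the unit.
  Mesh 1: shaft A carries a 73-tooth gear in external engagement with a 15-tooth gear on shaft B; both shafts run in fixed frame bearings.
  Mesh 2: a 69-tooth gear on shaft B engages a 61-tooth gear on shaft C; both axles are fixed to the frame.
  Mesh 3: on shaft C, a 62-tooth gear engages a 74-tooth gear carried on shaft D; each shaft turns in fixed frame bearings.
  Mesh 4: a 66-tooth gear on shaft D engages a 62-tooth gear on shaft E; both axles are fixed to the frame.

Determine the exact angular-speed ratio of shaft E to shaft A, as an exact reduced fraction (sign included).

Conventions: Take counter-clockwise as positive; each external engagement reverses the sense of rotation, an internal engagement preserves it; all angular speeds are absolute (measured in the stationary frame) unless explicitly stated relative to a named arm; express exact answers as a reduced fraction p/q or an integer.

55407/11285

class = fixed-axis compound train [4 meshes; 4 ratios multiply, 4 sense flips]
mesh 1 [73T→15T]: running ratio 73/15, sense −
mesh 2 [69T→61T]: running ratio 1679/305, sense +
mesh 3 [62T→74T]: running ratio 52049/11285, sense −
mesh 4 [66T→62T]: running ratio 55407/11285, sense +
ω_out/ω_in = 55407/11285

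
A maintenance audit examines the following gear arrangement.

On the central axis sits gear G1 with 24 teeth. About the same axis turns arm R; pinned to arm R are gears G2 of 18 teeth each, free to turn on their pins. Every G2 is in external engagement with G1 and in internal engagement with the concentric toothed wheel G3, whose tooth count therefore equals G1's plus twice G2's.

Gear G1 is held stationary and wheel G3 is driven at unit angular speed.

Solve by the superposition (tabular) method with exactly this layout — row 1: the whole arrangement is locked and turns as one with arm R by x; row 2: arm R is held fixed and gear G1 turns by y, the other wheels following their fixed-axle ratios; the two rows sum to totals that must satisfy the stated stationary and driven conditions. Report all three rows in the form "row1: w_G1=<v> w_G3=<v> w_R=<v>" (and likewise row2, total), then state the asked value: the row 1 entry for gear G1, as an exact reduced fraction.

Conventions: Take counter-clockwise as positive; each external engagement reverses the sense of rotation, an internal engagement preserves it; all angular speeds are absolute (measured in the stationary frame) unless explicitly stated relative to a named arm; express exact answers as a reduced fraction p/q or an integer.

row1: w_G1=5/7 w_G3=5/7 w_R=5/7
row2: w_G1=-5/7 w_G3=2/7 w_R=0
total: w_G1=0 w_G3=1 w_R=5/7
asked value: 5/7

topology: planetary set — G1 24T / G2 18T / G3 60T, arm = carrier (Willis)
superposition row 1 [locked train]: every member turns x
row 2 (arm held, sun turns y): ω_ring = −(24/60)·y, ω_arm = 0
boundary: total ω_sun = x + y = 0 and total ω_ring = x − (24/60)·y = 1  ⇒  y = -5/7, x = 5/7
row 2 ring = −(24/60)·(-5/7) = 2/7
totals (row 1 + row 2): sun 5/7 + (-5/7) = 0, ring 5/7 + 2/7 = 1, arm 5/7 + 0 = 5/7
asked cell (row1, sun) = 5/7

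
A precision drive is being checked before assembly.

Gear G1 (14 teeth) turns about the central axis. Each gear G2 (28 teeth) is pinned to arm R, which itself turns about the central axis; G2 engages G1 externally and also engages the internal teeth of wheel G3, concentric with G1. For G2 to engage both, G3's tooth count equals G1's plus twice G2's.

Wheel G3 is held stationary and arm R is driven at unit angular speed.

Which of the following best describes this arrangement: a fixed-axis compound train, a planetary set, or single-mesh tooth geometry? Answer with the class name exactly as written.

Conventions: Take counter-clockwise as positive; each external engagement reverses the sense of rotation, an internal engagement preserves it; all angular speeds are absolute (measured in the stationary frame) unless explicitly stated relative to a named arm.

class = planetary set [G3 = 14+2·28 = 70; Willis about the carrier]
classification: planetary set

planetary set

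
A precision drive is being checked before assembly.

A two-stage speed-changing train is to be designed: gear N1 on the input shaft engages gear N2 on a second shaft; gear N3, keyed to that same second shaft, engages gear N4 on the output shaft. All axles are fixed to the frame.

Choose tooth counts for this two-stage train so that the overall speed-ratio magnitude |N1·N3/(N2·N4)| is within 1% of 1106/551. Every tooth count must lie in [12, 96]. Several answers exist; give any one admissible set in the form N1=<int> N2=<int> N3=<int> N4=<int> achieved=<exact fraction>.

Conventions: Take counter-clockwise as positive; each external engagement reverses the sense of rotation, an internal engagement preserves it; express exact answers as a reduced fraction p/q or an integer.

N1=14 N2=19 N3=79 N4=29 achieved=1106/551

class = fixed-axis compound train [2-stage, 1106/551 wanted]
target = 1106/551 in lowest terms: an exact hit needs N1·N3 = k·1106 and N2·N4 = k·551 for one integer k, every count in [12, 96]; additionally prefer no 1:1 stage (N1 ≠ N2, N3 ≠ N4)
k = 1: N1·N3 = 1106 = 14·79, N2·N4 = 551 = 19·29
achieved = 14·79/(19·29) = 1106/551; |achieved − target| = 0 ≤ 553/27550 ✓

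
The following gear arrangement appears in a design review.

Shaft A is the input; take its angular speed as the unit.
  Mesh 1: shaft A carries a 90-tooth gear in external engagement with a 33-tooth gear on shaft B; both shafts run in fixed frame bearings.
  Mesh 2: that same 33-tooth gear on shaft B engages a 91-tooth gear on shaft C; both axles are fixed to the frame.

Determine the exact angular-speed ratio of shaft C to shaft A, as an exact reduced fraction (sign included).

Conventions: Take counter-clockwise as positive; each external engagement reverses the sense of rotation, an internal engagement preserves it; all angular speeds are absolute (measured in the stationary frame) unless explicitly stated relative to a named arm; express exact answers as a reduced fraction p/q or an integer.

90/91

class = fixed-axis compound train [2 meshes; 2 ratios multiply, 2 sense flips]
mesh 1 [90T→33T]: running ratio 30/11, sense −
mesh 2 [33T→91T]: running ratio 90/91, sense +
ω_out/ω_in = 90/91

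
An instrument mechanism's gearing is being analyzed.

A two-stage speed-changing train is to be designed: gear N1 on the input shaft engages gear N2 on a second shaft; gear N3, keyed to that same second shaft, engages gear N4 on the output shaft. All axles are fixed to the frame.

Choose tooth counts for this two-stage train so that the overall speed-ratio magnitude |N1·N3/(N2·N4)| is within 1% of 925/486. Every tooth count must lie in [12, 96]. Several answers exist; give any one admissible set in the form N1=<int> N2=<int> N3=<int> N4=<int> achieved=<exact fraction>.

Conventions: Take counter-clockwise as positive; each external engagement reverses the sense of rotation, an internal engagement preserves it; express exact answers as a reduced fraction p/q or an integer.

N1=25 N2=18 N3=37 N4=27 achieved=925/486

design class (target 925/486): fixed-axis compound train
target = 925/486 in lowest terms: an exact hit needs N1·N3 = k·925 and N2·N4 = k·486 for one integer k, every count in [12, 96]; additionally prefer no 1:1 stage (N1 ≠ N2, N3 ≠ N4)
k = 1: N1·N3 = 925 = 25·37, N2·N4 = 486 = 18·27
achieved = 25·37/(18·27) = 925/486; |achieved − target| = 0 ≤ 37/1944 ✓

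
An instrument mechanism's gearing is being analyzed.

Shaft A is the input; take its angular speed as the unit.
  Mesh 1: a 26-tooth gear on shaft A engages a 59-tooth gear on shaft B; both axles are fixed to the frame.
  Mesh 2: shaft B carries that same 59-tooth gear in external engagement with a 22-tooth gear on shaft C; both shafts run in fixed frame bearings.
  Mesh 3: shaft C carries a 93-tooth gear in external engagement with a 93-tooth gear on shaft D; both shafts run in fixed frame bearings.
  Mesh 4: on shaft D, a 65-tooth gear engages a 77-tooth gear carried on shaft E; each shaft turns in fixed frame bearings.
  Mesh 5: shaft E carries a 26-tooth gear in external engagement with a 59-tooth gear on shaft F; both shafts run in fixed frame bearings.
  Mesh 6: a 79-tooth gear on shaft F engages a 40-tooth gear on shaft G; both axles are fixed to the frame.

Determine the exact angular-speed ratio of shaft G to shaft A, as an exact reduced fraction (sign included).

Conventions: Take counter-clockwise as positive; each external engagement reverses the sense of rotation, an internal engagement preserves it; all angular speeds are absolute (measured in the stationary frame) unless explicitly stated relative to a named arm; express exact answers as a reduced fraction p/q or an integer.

class = fixed-axis compound train [6 meshes; 6 ratios multiply, 6 sense flips]
mesh 1 [26T→59T]: running ratio 26/59, sense −
mesh 2 [59T→22T]: running ratio 13/11, sense +
mesh 3 [93T→93T]: running ratio 13/11, sense −
mesh 4 [65T→77T]: running ratio 845/847, sense +
mesh 5 [26T→59T]: running ratio 21970/49973, sense −
mesh 6 [79T→40T]: running ratio 173563/199892, sense +
ω_out/ω_in = 173563/199892

173563/199892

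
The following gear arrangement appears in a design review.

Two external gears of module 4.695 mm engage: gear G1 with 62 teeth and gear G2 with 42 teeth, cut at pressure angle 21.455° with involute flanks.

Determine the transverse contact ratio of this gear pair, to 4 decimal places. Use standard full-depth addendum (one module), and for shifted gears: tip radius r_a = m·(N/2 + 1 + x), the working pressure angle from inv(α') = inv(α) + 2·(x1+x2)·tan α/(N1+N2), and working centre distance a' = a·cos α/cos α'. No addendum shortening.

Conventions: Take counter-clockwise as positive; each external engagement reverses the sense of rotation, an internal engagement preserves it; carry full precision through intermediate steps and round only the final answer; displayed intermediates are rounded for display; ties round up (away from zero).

1.6828

topology: single-mesh involute geometry — m = 4.695, 62T/42T pair
base radii: r_b1 = 135.459478, r_b2 = 91.762872
tip radii: r_a1 = 150.240000, r_a2 = 103.290000
no profile shift: α' = α, a' = a
action lengths: √(r_a1²−r_b1²) = 64.982978, √(r_a2²−r_b2²) = 47.417290
base pitch p_b = π·m·cos α = 13.727694
CR = (64.982978 + 47.417290 − 244.140000·sin 21.45500°)/13.727694 = 1.682809
contact ratio ≈ 1.6828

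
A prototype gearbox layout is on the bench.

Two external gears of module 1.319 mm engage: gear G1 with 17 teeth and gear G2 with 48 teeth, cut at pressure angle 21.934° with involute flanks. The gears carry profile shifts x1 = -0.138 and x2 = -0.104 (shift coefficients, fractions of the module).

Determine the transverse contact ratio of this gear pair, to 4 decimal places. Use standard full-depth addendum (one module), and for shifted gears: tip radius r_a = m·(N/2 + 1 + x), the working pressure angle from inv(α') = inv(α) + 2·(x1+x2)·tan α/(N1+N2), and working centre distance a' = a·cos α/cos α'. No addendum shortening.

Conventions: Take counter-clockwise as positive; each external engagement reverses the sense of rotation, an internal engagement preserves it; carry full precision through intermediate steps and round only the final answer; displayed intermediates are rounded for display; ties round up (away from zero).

recognized (one external pair, fixed centres): single-mesh tooth geometry, m = 1.319, N1 = 17, N2 = 48
base radii: r_b1 = 10.399953, r_b2 = 29.364573
tip radii: r_a1 = 12.348478, r_a2 = 32.837824
inv(α') = inv(21.934°) + 2·(-0.138-0.104)·tan α/(17+48) = 0.01686791  ⇒  α' = 20.81271°
a' = a·cos α / cos α' = 42.8675·cos 21.934°/cos 20.81271° = 42.540420
action lengths: √(r_a1²−r_b1²) = 6.657769, √(r_a2²−r_b2²) = 14.698454
base pitch p_b = π·m·cos α = 3.843814
CR = (6.657769 + 14.698454 − 42.540420·sin 20.81271°)/3.843814 = 1.623649
contact ratio ≈ 1.6236

1.6236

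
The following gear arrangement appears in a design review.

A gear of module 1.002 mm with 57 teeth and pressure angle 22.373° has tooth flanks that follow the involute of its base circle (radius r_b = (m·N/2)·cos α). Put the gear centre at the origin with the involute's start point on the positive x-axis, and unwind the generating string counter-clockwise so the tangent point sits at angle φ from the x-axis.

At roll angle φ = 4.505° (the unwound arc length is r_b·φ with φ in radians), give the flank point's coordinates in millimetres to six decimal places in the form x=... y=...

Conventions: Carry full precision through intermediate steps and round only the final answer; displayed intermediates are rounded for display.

x=26.488888 y=0.004276

class = single-mesh tooth geometry [base-circle involute, m = 1.002, 57T]
pitch radius r_p = m·N/2 = 1.002·57/2 = 28.557000
base radius r_b = r_p·cos α = 28.557000·cos 22.373° = 26.407386
roll angle φ = 4.505° = 0.07862708 rad
x = r_b·(cos φ + φ·sin φ) = 26.488888
y = r_b·(sin φ − φ·cos φ) = 0.004276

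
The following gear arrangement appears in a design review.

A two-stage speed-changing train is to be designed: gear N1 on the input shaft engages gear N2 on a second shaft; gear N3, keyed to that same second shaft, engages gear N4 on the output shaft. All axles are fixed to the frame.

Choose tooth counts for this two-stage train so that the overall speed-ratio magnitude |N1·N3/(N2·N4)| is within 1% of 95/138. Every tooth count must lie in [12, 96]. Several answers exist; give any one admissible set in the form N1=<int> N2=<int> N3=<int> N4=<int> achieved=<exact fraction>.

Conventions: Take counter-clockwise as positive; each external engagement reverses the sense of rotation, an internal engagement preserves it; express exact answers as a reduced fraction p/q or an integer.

N1=15 N2=18 N3=19 N4=23 achieved=95/138

design class (target 95/138): fixed-axis compound train
target = 95/138 in lowest terms: an exact hit needs N1·N3 = k·95 and N2·N4 = k·138 for one integer k, every count in [12, 96]; additionally prefer no 1:1 stage (N1 ≠ N2, N3 ≠ N4)
k = 1…2: no 1:1-free in-range split of k·95 and k·138 into factor pairs; take k = 3
k = 3: N1·N3 = 285 = 15·19, N2·N4 = 414 = 18·23
achieved = 15·19/(18·23) = 95/138; |achieved − target| = 0 ≤ 19/2760 ✓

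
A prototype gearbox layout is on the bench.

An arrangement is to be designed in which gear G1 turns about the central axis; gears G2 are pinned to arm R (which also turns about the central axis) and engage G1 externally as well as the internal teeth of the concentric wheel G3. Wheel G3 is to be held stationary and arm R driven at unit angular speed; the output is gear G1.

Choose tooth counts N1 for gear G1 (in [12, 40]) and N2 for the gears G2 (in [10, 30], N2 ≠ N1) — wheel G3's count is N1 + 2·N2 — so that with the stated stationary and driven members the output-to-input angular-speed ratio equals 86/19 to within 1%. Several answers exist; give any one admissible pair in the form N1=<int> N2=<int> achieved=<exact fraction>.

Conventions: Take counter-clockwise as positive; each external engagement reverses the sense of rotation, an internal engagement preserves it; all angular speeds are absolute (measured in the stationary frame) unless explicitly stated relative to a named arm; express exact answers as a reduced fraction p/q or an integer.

class = planetary set [ratio 86/19 wanted; Willis about the carrier]
Willis with ω_ring = 0: ω_sun/ω_arm = (N1+N3)/N1; set equal to 86/19  ⇒  N3/N1 = 86/19 − 1 = 67/19
N3 = N1 + 2·N2  ⇒  N2/N1 = (N3/N1 − 1)/2 = (67/19 − 1)/2 = 24/19
smallest multiple with N1 ≥ 12 and N2 ≥ 10: k = 1  ⇒  N1 = 1·19 = 19, N2 = 1·24 = 24 (N1 ≤ 40, N2 ≤ 30, N2 ≠ N1 ✓), N3 = 19 + 2·24 = 67
check: (N1+N3)/N1 with N1 = 19, N3 = 67 gives 86/19; |achieved − target| = 0 ≤ 43/950 ✓

N1=19 N2=24 achieved=86/19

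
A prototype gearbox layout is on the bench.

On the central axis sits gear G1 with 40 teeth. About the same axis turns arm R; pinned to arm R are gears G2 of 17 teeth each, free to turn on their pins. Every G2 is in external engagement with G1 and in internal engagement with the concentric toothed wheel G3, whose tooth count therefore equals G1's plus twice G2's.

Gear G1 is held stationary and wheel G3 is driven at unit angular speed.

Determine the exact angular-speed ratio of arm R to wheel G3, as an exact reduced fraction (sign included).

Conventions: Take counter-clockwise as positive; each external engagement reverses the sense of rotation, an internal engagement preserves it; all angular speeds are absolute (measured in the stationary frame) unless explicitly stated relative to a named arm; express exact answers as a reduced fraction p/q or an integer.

class = planetary set [G3 = 40+2·17 = 74; Willis about the carrier]
ring teeth: 40 + 2·17 = 74
40(ω_sun−ω_arm) = −74(ω_ring−ω_arm),  ω_sun = 0, ω_ring = 1
40(0−ω_arm) = −74(1−ω_arm)  ⇒  114·ω_arm = 74  ⇒  ω_arm = 37/57
ω_out/ω_in = 37/57

37/57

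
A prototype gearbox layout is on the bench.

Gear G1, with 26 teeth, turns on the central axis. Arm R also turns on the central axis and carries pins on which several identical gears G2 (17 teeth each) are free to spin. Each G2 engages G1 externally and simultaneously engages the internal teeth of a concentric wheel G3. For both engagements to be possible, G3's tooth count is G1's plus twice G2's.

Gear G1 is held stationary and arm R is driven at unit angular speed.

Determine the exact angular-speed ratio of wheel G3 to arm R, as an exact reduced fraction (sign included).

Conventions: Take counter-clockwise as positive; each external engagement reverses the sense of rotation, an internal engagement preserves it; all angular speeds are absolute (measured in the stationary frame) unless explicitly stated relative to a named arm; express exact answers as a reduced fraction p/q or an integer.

43/30

class = planetary set [G3 = 26+2·17 = 60; Willis about the carrier]
ring teeth: 26 + 2·17 = 60
26(ω_sun−ω_arm) = −60(ω_ring−ω_arm),  ω_sun = 0, ω_arm = 1
ω_ring = 1 − (26/60)(0−1) = 43/30
ω_out/ω_in = 43/30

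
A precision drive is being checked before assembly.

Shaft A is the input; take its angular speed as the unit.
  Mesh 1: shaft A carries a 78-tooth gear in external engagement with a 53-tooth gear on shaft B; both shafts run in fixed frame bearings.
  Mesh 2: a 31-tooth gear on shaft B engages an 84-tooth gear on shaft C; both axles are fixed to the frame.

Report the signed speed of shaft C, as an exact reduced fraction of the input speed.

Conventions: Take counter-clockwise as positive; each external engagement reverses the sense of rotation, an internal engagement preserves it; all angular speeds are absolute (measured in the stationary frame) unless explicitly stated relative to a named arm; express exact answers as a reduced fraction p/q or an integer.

403/742

2-mesh fixed-axis compound train (all bearings frame-fixed)
mesh 1 [78T→53T]: |ω|/ω_in = 1×78/53 = 78/53, sense flips to −
mesh 2 [31T→84T]: |ω|/ω_in = (78/53)×31/84 = 403/742, sense flips to +
signed output speed (× input speed) = 403/742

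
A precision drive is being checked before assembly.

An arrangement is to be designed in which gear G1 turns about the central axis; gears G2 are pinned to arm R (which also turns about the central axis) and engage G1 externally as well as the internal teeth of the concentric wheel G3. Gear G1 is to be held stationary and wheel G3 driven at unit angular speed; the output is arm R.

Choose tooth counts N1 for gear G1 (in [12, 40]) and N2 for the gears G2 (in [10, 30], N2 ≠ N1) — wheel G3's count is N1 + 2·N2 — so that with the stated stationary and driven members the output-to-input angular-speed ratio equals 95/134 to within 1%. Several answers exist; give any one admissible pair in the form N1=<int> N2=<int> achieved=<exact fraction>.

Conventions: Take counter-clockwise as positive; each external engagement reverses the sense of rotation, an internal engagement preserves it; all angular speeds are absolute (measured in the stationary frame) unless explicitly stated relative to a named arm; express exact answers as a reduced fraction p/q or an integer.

class = planetary set [ratio 95/134 wanted; Willis about the carrier]
Willis with ω_sun = 0: ω_arm/ω_ring = N3/(N1+N3); set equal to 95/134  ⇒  N3/N1 = (95/134)/(1 − 95/134) = 95/39
N3 = N1 + 2·N2  ⇒  N2/N1 = (N3/N1 − 1)/2 = (95/39 − 1)/2 = 28/39
smallest multiple with N1 ≥ 12 and N2 ≥ 10: k = 1  ⇒  N1 = 1·39 = 39, N2 = 1·28 = 28 (N1 ≤ 40, N2 ≤ 30, N2 ≠ N1 ✓), N3 = 39 + 2·28 = 95
check: N3/(N1+N3) with N1 = 39, N3 = 95 gives 95/134; |achieved − target| = 0 ≤ 19/2680 ✓

N1=39 N2=28 achieved=95/134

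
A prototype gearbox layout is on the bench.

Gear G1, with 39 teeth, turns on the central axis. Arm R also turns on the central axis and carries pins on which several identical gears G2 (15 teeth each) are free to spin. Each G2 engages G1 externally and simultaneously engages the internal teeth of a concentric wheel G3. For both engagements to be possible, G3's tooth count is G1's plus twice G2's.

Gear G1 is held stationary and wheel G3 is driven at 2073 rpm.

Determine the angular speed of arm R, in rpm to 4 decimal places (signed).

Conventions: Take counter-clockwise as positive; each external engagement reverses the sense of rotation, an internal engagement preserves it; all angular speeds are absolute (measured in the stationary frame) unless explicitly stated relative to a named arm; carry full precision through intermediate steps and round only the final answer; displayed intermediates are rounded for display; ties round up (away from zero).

+1324.4167 rpm

planetary set (39T centre, 15T on arm, 69T internal) — Willis relation
normalise by the input: solve with ω_ring = 1, then scale by 2073 rpm
ring teeth: 39 + 2·15 = 69
39(ω_sun−ω_arm) = −69(ω_ring−ω_arm),  ω_sun = 0, ω_ring = 1
39(0−ω_arm) = −69(1−ω_arm)  ⇒  108·ω_arm = 69  ⇒  ω_arm = 23/36
scale: ω_arm = 23/36 × 2073 rpm = +1324.4167 rpm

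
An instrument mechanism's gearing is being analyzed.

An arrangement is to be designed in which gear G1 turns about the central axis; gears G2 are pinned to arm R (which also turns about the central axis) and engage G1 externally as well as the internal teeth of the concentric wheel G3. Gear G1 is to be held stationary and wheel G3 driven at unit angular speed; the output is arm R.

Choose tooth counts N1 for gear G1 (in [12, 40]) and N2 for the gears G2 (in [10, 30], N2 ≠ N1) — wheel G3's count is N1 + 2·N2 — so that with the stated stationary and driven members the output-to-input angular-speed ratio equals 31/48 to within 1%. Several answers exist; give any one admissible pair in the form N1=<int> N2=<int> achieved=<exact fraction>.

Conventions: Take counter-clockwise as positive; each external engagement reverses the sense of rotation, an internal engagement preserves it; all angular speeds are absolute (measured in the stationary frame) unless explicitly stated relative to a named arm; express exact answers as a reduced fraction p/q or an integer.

N1=34 N2=14 achieved=31/48

planetary set to be sized for 31/48 (Willis relation)
Willis with ω_sun = 0: ω_arm/ω_ring = N3/(N1+N3); set equal to 31/48  ⇒  N3/N1 = (31/48)/(1 − 31/48) = 31/17
N3 = N1 + 2·N2  ⇒  N2/N1 = (N3/N1 − 1)/2 = (31/17 − 1)/2 = 7/17
smallest multiple with N1 ≥ 12 and N2 ≥ 10: k = 2  ⇒  N1 = 2·17 = 34, N2 = 2·7 = 14 (N1 ≤ 40, N2 ≤ 30, N2 ≠ N1 ✓), N3 = 34 + 2·14 = 62
check: N3/(N1+N3) with N1 = 34, N3 = 62 gives 31/48; |achieved − target| = 0 ≤ 31/4800 ✓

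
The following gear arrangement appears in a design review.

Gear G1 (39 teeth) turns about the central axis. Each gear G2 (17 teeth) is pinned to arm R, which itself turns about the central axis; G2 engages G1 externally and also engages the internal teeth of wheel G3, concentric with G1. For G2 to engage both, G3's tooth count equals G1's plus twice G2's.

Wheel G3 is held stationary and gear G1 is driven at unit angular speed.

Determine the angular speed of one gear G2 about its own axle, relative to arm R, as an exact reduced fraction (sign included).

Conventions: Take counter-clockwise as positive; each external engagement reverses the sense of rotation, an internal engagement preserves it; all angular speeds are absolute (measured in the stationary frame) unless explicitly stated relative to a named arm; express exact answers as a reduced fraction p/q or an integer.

-2847/1904

topology: planetary set — G1 39T / G2 17T / G3 73T, arm = carrier (Willis)
ring teeth: 39 + 2·17 = 73
39(ω_sun−ω_arm) = −73(ω_ring−ω_arm),  ω_ring = 0, ω_sun = 1
39(1−ω_arm) = −73(0−ω_arm)  ⇒  112·ω_arm = 39  ⇒  ω_arm = 39/112
sun–planet mesh: 39·(1−39/112) = −17·(ω_p−ω_arm)  ⇒  ω_p−ω_arm = -2847/1904
exact speed ratio = -2847/1904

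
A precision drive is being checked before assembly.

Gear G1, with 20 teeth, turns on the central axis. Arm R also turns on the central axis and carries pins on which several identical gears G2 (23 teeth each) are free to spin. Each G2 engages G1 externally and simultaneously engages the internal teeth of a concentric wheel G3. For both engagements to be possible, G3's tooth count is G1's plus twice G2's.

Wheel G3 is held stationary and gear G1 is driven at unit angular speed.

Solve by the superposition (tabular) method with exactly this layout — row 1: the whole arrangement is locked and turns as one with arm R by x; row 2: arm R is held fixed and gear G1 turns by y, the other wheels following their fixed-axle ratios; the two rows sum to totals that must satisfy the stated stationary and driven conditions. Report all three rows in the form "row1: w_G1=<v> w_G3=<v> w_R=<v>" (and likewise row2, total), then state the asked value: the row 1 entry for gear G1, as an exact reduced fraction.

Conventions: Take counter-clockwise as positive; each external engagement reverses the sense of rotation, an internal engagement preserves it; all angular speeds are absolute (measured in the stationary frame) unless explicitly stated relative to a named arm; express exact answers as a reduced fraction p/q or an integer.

class = planetary set [G3 = 20+2·23 = 66; Willis about the carrier]
superposition row 1 [locked train]: every member turns x
row 2 (arm held, sun turns y): ω_ring = −(20/66)·y, ω_arm = 0
boundary: total ω_ring = x − (20/66)·y = 0 and total ω_sun = x + y = 1  ⇒  y = 33/43, x = 10/43
row 2 ring = −(20/66)·33/43 = -10/43
totals (row 1 + row 2): sun 10/43 + 33/43 = 1, ring 10/43 + (-10/43) = 0, arm 10/43 + 0 = 10/43
asked cell (row1, sun) = 10/43

row1: w_G1=10/43 w_G3=10/43 w_R=10/43
row2: w_G1=33/43 w_G3=-10/43 w_R=0
total: w_G1=1 w_G3=0 w_R=10/43
asked value: 10/43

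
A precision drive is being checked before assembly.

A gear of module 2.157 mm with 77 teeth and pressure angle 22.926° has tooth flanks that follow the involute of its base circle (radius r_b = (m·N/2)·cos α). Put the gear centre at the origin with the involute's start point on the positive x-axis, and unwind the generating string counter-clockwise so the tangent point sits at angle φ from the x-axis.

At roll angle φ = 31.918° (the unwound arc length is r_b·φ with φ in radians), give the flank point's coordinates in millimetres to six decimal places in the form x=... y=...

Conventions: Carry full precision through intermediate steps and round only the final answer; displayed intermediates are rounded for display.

topology: single-mesh involute geometry — m = 2.157, N = 77
pitch radius r_p = m·N/2 = 2.157·77/2 = 83.044500
base radius r_b = r_p·cos α = 83.044500·cos 22.926° = 76.484710
roll angle φ = 31.918° = 0.55707419 rad
x = r_b·(cos φ + φ·sin φ) = 87.447535
y = r_b·(sin φ − φ·cos φ) = 4.272230

x=87.447535 y=4.272230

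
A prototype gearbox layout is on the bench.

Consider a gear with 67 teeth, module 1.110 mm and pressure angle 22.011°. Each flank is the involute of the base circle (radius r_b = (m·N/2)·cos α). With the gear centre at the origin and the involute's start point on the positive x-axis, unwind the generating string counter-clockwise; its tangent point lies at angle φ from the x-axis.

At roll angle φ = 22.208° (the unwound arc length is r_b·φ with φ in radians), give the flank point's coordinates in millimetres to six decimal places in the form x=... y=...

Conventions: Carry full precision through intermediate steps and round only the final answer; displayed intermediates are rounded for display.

topology: single-mesh involute geometry — m = 1.110, N = 67
pitch radius r_p = m·N/2 = 1.110·67/2 = 37.185000
base radius r_b = r_p·cos α = 37.185000·cos 22.011° = 34.474657
roll angle φ = 22.208° = 0.38760272 rad
x = r_b·(cos φ + φ·sin φ) = 36.967865
y = r_b·(sin φ − φ·cos φ) = 0.659175

x=36.967865 y=0.659175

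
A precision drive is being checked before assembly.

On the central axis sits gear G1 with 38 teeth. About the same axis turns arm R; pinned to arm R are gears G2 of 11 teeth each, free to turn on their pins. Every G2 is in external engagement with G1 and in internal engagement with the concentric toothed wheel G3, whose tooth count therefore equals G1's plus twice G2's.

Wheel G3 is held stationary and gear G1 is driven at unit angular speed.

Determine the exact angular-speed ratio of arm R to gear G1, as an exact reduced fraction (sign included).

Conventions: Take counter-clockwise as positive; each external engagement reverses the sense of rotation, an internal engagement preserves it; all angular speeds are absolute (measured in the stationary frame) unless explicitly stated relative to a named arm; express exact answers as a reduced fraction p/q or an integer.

planetary set (38T centre, 11T on arm, 60T internal) — Willis relation
ring teeth: 38 + 2·11 = 60
38(ω_sun−ω_arm) = −60(ω_ring−ω_arm),  ω_ring = 0, ω_sun = 1
38(1−ω_arm) = −60(0−ω_arm)  ⇒  98·ω_arm = 38  ⇒  ω_arm = 19/49
ω_out/ω_in = 19/49

19/49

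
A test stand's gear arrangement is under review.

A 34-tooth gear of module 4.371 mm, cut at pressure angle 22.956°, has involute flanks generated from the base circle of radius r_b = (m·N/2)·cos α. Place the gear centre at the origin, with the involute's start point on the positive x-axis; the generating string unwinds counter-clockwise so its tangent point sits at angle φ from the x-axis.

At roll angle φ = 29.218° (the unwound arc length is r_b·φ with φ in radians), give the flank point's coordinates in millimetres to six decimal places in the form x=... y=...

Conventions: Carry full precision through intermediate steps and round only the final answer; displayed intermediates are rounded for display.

x=76.748722 y=2.946615

class = single-mesh tooth geometry [base-circle involute, m = 4.371, 34T]
pitch radius r_p = m·N/2 = 4.371·34/2 = 74.307000
base radius r_b = r_p·cos α = 74.307000·cos 22.956° = 68.422231
roll angle φ = 29.218° = 0.50995030 rad
x = r_b·(cos φ + φ·sin φ) = 76.748722
y = r_b·(sin φ − φ·cos φ) = 2.946615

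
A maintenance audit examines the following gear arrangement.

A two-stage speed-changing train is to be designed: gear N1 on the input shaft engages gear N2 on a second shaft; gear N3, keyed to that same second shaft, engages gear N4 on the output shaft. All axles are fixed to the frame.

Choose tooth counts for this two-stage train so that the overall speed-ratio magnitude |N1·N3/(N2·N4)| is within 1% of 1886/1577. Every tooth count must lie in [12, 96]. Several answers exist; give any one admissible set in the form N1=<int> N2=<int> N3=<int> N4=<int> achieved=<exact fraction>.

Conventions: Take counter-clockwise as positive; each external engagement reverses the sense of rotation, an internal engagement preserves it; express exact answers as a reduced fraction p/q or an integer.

2-stage fixed-axis compound train for ratio 1886/1577
target = 1886/1577 in lowest terms: an exact hit needs N1·N3 = k·1886 and N2·N4 = k·1577 for one integer k, every count in [12, 96]; additionally prefer no 1:1 stage (N1 ≠ N2, N3 ≠ N4)
k = 1: N1·N3 = 1886 = 23·82, N2·N4 = 1577 = 19·83
achieved = 23·82/(19·83) = 1886/1577; |achieved − target| = 0 ≤ 943/78850 ✓

N1=23 N2=19 N3=82 N4=83 achieved=1886/1577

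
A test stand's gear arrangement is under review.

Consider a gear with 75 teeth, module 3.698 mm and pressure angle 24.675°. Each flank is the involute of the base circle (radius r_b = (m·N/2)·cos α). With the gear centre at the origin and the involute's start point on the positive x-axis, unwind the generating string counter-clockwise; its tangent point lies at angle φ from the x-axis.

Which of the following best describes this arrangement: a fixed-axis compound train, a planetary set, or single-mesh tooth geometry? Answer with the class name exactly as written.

single-mesh tooth geometry

topology: single-mesh involute geometry — m = 3.698, N = 75
classification: single-mesh tooth geometry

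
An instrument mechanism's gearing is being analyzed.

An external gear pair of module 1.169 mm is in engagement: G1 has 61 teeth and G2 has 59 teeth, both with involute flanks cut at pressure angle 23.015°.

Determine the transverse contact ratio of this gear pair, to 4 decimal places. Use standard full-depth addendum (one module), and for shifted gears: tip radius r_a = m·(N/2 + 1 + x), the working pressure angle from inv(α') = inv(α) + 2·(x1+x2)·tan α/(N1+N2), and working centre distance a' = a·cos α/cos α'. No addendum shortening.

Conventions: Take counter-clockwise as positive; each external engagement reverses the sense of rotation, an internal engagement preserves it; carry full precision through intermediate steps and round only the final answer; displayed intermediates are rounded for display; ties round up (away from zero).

1.6340

recognized (one external pair, fixed centres): single-mesh tooth geometry, m = 1.169, N1 = 61, N2 = 59
base radii: r_b1 = 32.816492, r_b2 = 31.740541
tip radii: r_a1 = 36.823500, r_a2 = 35.654500
no profile shift: α' = α, a' = a
action lengths: √(r_a1²−r_b1²) = 16.704730, √(r_a2²−r_b2²) = 16.241349
base pitch p_b = π·m·cos α = 3.380198
CR = (16.704730 + 16.241349 − 70.140000·sin 23.01500°)/3.380198 = 1.634015
contact ratio ≈ 1.6340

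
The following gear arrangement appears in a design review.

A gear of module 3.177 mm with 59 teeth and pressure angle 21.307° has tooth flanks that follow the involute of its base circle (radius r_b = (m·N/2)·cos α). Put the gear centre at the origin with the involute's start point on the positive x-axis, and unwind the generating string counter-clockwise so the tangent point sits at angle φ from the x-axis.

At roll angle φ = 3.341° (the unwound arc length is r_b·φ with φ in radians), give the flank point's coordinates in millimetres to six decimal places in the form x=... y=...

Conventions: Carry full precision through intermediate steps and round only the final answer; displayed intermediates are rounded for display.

single-mesh involute tooth geometry (59T wheel at module 3.177)
pitch radius r_p = m·N/2 = 3.177·59/2 = 93.721500
base radius r_b = r_p·cos α = 93.721500·cos 21.307° = 87.315339
roll angle φ = 3.341° = 0.05831145 rad
x = r_b·(cos φ + φ·sin φ) = 87.463659
y = r_b·(sin φ − φ·cos φ) = 0.005769

x=87.463659 y=0.005769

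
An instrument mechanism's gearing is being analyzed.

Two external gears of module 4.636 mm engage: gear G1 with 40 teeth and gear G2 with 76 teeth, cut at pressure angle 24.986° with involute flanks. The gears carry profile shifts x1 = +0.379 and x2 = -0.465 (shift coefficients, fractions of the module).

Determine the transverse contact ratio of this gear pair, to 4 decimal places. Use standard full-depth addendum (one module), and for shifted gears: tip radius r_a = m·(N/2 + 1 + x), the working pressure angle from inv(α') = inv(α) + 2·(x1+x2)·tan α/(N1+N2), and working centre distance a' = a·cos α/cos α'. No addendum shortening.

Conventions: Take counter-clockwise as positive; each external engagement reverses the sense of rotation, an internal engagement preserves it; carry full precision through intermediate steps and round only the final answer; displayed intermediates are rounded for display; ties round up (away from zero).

1.5165

single-mesh involute tooth geometry (40T engaging 76T at module 4.636)
base radii: r_b1 = 84.042430, r_b2 = 159.680617
tip radii: r_a1 = 99.113044, r_a2 = 178.648260
inv(α') = inv(24.986°) + 2·(+0.379-0.465)·tan α/(40+76) = 0.02923127  ⇒  α' = 24.80216°
a' = a·cos α / cos α' = 268.8880·cos 24.986°/cos 24.80216° = 268.487928
action lengths: √(r_a1²−r_b1²) = 52.538228, √(r_a2²−r_b2²) = 80.108060
base pitch p_b = π·m·cos α = 13.201354
CR = (52.538228 + 80.108060 − 268.487928·sin 24.80216°)/13.201354 = 1.516456
contact ratio ≈ 1.5165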